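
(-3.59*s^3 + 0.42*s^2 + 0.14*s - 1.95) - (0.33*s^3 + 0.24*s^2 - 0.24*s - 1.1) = -3.92*s^3 + 0.18*s^2 + 0.38*s - 0.85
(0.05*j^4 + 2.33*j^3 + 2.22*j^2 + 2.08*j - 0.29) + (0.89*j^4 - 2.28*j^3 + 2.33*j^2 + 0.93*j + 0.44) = 0.94*j^4 + 0.0500000000000003*j^3 + 4.55*j^2 + 3.01*j + 0.15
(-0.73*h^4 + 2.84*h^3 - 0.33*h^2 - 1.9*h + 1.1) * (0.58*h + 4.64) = -0.4234*h^5 - 1.74*h^4 + 12.9862*h^3 - 2.6332*h^2 - 8.178*h + 5.104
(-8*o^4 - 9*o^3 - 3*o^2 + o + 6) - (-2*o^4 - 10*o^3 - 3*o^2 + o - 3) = -6*o^4 + o^3 + 9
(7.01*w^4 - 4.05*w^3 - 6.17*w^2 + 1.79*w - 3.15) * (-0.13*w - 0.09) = -0.9113*w^5 - 0.1044*w^4 + 1.1666*w^3 + 0.3226*w^2 + 0.2484*w + 0.2835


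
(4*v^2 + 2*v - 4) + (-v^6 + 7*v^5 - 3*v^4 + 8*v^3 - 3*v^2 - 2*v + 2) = -v^6 + 7*v^5 - 3*v^4 + 8*v^3 + v^2 - 2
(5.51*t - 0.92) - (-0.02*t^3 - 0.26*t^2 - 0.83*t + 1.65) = 0.02*t^3 + 0.26*t^2 + 6.34*t - 2.57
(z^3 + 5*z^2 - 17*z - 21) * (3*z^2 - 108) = 3*z^5 + 15*z^4 - 159*z^3 - 603*z^2 + 1836*z + 2268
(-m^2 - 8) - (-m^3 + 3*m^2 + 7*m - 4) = m^3 - 4*m^2 - 7*m - 4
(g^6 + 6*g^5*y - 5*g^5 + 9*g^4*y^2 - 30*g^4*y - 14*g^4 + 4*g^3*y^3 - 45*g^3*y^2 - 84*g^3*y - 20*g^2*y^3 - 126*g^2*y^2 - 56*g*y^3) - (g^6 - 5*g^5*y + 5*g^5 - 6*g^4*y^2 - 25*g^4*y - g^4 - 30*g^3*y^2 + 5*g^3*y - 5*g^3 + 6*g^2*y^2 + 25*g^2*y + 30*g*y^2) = 11*g^5*y - 10*g^5 + 15*g^4*y^2 - 5*g^4*y - 13*g^4 + 4*g^3*y^3 - 15*g^3*y^2 - 89*g^3*y + 5*g^3 - 20*g^2*y^3 - 132*g^2*y^2 - 25*g^2*y - 56*g*y^3 - 30*g*y^2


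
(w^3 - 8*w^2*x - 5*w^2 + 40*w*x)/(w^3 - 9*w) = (w^2 - 8*w*x - 5*w + 40*x)/(w^2 - 9)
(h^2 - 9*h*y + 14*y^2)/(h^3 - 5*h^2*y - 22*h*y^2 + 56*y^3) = 1/(h + 4*y)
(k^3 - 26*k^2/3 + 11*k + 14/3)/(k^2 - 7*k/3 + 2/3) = (3*k^2 - 20*k - 7)/(3*k - 1)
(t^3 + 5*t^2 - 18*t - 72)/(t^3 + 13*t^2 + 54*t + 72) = (t - 4)/(t + 4)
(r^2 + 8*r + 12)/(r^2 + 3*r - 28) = (r^2 + 8*r + 12)/(r^2 + 3*r - 28)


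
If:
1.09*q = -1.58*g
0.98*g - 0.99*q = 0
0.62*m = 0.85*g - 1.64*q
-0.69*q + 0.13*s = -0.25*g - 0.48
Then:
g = 0.00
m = 0.00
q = 0.00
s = -3.69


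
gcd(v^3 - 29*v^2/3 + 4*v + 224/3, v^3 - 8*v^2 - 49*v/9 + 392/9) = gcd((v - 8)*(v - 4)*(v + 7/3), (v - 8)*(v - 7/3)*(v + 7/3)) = v^2 - 17*v/3 - 56/3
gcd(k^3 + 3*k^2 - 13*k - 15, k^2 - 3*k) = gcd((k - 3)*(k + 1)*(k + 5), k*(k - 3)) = k - 3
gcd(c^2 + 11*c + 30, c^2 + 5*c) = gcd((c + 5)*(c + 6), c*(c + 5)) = c + 5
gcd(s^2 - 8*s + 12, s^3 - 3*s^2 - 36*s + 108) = s - 6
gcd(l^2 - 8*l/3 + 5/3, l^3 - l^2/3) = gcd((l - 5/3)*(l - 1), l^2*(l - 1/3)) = 1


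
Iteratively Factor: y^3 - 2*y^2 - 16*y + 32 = (y - 2)*(y^2 - 16) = (y - 4)*(y - 2)*(y + 4)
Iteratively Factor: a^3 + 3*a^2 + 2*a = (a)*(a^2 + 3*a + 2) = a*(a + 2)*(a + 1)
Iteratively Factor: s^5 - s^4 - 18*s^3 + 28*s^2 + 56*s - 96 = (s + 2)*(s^4 - 3*s^3 - 12*s^2 + 52*s - 48) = (s - 3)*(s + 2)*(s^3 - 12*s + 16) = (s - 3)*(s + 2)*(s + 4)*(s^2 - 4*s + 4) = (s - 3)*(s - 2)*(s + 2)*(s + 4)*(s - 2)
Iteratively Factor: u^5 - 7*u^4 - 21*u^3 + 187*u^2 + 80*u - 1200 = (u - 5)*(u^4 - 2*u^3 - 31*u^2 + 32*u + 240) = (u - 5)*(u + 3)*(u^3 - 5*u^2 - 16*u + 80) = (u - 5)*(u + 3)*(u + 4)*(u^2 - 9*u + 20) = (u - 5)*(u - 4)*(u + 3)*(u + 4)*(u - 5)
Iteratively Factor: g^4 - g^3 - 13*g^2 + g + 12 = (g - 4)*(g^3 + 3*g^2 - g - 3) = (g - 4)*(g + 3)*(g^2 - 1) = (g - 4)*(g + 1)*(g + 3)*(g - 1)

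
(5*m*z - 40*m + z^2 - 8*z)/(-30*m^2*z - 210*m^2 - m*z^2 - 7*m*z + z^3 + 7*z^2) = (z - 8)/(-6*m*z - 42*m + z^2 + 7*z)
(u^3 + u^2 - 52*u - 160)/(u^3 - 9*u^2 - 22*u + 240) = (u + 4)/(u - 6)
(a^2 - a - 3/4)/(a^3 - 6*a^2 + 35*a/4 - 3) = (2*a + 1)/(2*a^2 - 9*a + 4)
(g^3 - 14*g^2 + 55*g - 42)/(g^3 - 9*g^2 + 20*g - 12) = (g - 7)/(g - 2)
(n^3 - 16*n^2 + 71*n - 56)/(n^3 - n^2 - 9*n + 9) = (n^2 - 15*n + 56)/(n^2 - 9)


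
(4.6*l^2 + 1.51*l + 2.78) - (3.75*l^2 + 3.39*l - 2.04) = 0.85*l^2 - 1.88*l + 4.82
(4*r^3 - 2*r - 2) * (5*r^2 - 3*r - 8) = 20*r^5 - 12*r^4 - 42*r^3 - 4*r^2 + 22*r + 16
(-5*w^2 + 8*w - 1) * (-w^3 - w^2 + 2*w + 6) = 5*w^5 - 3*w^4 - 17*w^3 - 13*w^2 + 46*w - 6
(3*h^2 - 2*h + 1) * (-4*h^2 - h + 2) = -12*h^4 + 5*h^3 + 4*h^2 - 5*h + 2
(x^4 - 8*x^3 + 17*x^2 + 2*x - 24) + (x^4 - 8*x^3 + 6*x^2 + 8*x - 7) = 2*x^4 - 16*x^3 + 23*x^2 + 10*x - 31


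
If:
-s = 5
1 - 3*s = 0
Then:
No Solution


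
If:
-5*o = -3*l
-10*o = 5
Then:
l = -5/6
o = -1/2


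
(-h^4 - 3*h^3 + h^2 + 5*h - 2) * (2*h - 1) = -2*h^5 - 5*h^4 + 5*h^3 + 9*h^2 - 9*h + 2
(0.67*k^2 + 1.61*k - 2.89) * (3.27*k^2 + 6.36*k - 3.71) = 2.1909*k^4 + 9.5259*k^3 - 1.6964*k^2 - 24.3535*k + 10.7219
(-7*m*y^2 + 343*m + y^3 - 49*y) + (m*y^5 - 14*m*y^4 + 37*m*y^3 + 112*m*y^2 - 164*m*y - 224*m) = m*y^5 - 14*m*y^4 + 37*m*y^3 + 105*m*y^2 - 164*m*y + 119*m + y^3 - 49*y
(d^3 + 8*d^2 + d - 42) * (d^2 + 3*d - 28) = d^5 + 11*d^4 - 3*d^3 - 263*d^2 - 154*d + 1176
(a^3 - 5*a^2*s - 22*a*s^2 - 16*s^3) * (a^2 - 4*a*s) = a^5 - 9*a^4*s - 2*a^3*s^2 + 72*a^2*s^3 + 64*a*s^4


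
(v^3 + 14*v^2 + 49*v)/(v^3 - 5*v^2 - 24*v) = (v^2 + 14*v + 49)/(v^2 - 5*v - 24)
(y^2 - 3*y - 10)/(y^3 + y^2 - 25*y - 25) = (y + 2)/(y^2 + 6*y + 5)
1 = 1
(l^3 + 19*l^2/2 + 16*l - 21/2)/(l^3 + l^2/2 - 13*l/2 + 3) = (l + 7)/(l - 2)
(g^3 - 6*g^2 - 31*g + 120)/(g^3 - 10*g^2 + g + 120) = (g^2 + 2*g - 15)/(g^2 - 2*g - 15)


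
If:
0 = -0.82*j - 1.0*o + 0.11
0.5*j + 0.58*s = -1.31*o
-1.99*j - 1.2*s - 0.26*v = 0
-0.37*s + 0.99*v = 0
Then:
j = 0.10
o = 0.03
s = -0.15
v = -0.06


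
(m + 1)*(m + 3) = m^2 + 4*m + 3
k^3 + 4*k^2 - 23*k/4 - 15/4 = (k - 3/2)*(k + 1/2)*(k + 5)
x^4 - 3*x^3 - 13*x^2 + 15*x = x*(x - 5)*(x - 1)*(x + 3)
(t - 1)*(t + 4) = t^2 + 3*t - 4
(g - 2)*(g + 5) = g^2 + 3*g - 10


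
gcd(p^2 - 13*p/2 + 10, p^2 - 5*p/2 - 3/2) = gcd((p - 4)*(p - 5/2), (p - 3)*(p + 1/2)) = 1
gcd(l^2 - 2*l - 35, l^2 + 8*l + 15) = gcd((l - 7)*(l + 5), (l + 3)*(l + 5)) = l + 5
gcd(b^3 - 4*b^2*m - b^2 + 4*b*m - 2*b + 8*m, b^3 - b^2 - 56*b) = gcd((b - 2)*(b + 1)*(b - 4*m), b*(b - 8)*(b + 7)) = 1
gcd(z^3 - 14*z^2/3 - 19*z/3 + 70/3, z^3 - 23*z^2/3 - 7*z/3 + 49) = z + 7/3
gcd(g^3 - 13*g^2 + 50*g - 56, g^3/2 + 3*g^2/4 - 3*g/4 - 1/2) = 1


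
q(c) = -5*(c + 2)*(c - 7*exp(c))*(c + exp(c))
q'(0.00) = 235.00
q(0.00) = 70.00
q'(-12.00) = -1919.98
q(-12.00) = 7200.02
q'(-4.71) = -237.13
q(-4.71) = 304.04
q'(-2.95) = -73.35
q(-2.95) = 45.65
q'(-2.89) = -69.58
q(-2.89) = 41.36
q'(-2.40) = -43.35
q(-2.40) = 14.02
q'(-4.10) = -168.98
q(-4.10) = 180.77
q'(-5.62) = -360.16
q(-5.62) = 573.89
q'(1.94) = 17778.21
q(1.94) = 8199.25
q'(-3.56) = -118.59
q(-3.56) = 103.55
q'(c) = -5*(1 - 7*exp(c))*(c + 2)*(c + exp(c)) - 5*(c + 2)*(c - 7*exp(c))*(exp(c) + 1) - 5*(c - 7*exp(c))*(c + exp(c))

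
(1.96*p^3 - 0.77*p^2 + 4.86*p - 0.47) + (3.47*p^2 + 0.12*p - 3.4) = 1.96*p^3 + 2.7*p^2 + 4.98*p - 3.87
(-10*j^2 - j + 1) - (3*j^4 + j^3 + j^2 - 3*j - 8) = -3*j^4 - j^3 - 11*j^2 + 2*j + 9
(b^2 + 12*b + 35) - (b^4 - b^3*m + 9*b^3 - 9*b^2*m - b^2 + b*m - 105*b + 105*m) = -b^4 + b^3*m - 9*b^3 + 9*b^2*m + 2*b^2 - b*m + 117*b - 105*m + 35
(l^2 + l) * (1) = l^2 + l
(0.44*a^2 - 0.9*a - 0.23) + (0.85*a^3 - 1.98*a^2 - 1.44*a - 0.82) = 0.85*a^3 - 1.54*a^2 - 2.34*a - 1.05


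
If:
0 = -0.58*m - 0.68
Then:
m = -1.17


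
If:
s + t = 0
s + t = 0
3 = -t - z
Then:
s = z + 3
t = -z - 3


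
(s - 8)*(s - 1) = s^2 - 9*s + 8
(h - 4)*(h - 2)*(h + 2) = h^3 - 4*h^2 - 4*h + 16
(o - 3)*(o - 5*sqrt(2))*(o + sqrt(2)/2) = o^3 - 9*sqrt(2)*o^2/2 - 3*o^2 - 5*o + 27*sqrt(2)*o/2 + 15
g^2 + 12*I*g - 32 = (g + 4*I)*(g + 8*I)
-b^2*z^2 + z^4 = z^2*(-b + z)*(b + z)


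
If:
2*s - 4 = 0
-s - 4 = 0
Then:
No Solution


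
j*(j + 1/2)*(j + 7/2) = j^3 + 4*j^2 + 7*j/4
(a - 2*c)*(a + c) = a^2 - a*c - 2*c^2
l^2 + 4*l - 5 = (l - 1)*(l + 5)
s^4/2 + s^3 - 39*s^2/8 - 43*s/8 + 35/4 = (s/2 + 1)*(s - 5/2)*(s - 1)*(s + 7/2)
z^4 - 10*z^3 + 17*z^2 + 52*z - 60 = (z - 6)*(z - 5)*(z - 1)*(z + 2)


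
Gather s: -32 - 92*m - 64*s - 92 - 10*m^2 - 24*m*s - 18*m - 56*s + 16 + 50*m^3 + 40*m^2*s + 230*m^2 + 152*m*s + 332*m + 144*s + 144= 50*m^3 + 220*m^2 + 222*m + s*(40*m^2 + 128*m + 24) + 36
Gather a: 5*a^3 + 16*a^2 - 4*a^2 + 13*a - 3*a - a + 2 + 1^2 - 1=5*a^3 + 12*a^2 + 9*a + 2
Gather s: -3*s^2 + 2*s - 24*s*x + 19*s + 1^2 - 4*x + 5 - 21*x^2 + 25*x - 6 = -3*s^2 + s*(21 - 24*x) - 21*x^2 + 21*x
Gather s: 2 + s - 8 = s - 6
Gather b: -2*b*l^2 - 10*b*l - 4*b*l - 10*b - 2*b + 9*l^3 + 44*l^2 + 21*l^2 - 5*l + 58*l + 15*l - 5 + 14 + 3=b*(-2*l^2 - 14*l - 12) + 9*l^3 + 65*l^2 + 68*l + 12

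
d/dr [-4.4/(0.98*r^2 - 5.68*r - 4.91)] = (8.624*r - 24.992)/(-0.98*r^2 + 5.68*r + 4.91)^2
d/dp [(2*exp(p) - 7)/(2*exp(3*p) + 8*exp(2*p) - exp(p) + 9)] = (-(2*exp(p) - 7)*(6*exp(2*p) + 16*exp(p) - 1) + 4*exp(3*p) + 16*exp(2*p) - 2*exp(p) + 18)*exp(p)/(2*exp(3*p) + 8*exp(2*p) - exp(p) + 9)^2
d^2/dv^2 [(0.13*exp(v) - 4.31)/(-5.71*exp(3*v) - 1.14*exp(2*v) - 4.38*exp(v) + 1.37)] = (-16.954132*exp(6*v) + 1262.174373*exp(5*v) + 321.446802*exp(4*v) + 225.418333*exp(3*v) + 366.786405*exp(2*v) + 108.830118*exp(v) + 25.618589)*exp(v)/(186.169411*exp(9*v) + 111.506022*exp(8*v) + 450.680022*exp(7*v) + 38.5457249999999*exp(6*v) + 292.198248*exp(5*v) - 145.311264*exp(4*v) + 75.134865*exp(3*v) - 72.428886*exp(2*v) + 24.662466*exp(v) - 2.571353)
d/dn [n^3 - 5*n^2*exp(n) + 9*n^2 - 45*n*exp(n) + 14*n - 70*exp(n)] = -5*n^2*exp(n) + 3*n^2 - 55*n*exp(n) + 18*n - 115*exp(n) + 14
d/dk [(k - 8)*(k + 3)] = 2*k - 5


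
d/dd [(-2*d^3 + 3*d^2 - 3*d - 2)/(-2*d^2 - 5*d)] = (4*d^4 + 20*d^3 - 21*d^2 - 8*d - 10)/(d^2*(4*d^2 + 20*d + 25))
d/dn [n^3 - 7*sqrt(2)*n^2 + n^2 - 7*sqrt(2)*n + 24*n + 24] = 3*n^2 - 14*sqrt(2)*n + 2*n - 7*sqrt(2) + 24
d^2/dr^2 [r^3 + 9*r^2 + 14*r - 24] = 6*r + 18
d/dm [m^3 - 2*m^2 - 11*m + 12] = 3*m^2 - 4*m - 11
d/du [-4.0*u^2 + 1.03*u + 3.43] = 1.03 - 8.0*u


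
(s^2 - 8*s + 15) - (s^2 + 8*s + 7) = 8 - 16*s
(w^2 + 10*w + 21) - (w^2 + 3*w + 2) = 7*w + 19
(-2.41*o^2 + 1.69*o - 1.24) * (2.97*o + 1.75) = -7.1577*o^3 + 0.8018*o^2 - 0.7253*o - 2.17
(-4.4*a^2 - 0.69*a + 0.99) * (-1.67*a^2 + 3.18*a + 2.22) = 7.348*a^4 - 12.8397*a^3 - 13.6155*a^2 + 1.6164*a + 2.1978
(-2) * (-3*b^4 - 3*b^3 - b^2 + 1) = 6*b^4 + 6*b^3 + 2*b^2 - 2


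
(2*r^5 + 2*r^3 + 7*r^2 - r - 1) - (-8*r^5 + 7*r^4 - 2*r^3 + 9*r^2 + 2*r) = 10*r^5 - 7*r^4 + 4*r^3 - 2*r^2 - 3*r - 1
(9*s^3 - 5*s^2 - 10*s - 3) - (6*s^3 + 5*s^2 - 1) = 3*s^3 - 10*s^2 - 10*s - 2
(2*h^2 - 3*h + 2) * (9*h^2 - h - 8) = 18*h^4 - 29*h^3 + 5*h^2 + 22*h - 16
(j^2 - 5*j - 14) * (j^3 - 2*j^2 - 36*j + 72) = j^5 - 7*j^4 - 40*j^3 + 280*j^2 + 144*j - 1008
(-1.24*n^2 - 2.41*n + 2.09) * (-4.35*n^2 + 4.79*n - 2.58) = 5.394*n^4 + 4.5439*n^3 - 17.4362*n^2 + 16.2289*n - 5.3922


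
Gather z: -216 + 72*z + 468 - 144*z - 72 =180 - 72*z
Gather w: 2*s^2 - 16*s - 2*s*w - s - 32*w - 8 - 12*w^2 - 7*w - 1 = 2*s^2 - 17*s - 12*w^2 + w*(-2*s - 39) - 9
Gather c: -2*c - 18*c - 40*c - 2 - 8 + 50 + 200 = 240 - 60*c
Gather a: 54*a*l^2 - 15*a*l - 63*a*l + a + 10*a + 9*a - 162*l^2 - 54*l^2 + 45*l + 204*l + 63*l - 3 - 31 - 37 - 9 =a*(54*l^2 - 78*l + 20) - 216*l^2 + 312*l - 80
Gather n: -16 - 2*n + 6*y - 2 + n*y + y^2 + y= n*(y - 2) + y^2 + 7*y - 18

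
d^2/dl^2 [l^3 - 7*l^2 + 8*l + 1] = 6*l - 14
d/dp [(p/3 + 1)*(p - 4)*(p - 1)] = p^2 - 4*p/3 - 11/3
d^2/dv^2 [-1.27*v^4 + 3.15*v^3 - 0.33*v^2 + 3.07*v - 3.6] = -15.24*v^2 + 18.9*v - 0.66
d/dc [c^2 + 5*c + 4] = 2*c + 5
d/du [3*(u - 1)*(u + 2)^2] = 9*u*(u + 2)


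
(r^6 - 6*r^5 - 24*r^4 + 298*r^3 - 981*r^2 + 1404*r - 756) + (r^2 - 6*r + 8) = r^6 - 6*r^5 - 24*r^4 + 298*r^3 - 980*r^2 + 1398*r - 748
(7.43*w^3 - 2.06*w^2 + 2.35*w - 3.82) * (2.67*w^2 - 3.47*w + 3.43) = 19.8381*w^5 - 31.2823*w^4 + 38.9076*w^3 - 25.4197*w^2 + 21.3159*w - 13.1026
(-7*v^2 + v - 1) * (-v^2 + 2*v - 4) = 7*v^4 - 15*v^3 + 31*v^2 - 6*v + 4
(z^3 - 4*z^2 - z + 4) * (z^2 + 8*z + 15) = z^5 + 4*z^4 - 18*z^3 - 64*z^2 + 17*z + 60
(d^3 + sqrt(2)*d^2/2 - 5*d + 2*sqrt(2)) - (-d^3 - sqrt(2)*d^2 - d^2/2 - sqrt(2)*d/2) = 2*d^3 + d^2/2 + 3*sqrt(2)*d^2/2 - 5*d + sqrt(2)*d/2 + 2*sqrt(2)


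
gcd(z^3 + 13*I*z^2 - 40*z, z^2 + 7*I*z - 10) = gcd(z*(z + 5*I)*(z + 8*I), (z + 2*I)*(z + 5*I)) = z + 5*I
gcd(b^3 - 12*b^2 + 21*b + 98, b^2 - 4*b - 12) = b + 2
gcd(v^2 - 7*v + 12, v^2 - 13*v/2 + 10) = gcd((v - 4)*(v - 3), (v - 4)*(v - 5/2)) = v - 4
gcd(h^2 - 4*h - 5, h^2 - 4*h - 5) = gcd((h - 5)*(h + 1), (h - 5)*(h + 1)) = h^2 - 4*h - 5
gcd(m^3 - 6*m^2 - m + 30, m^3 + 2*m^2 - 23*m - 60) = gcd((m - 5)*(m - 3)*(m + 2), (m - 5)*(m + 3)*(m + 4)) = m - 5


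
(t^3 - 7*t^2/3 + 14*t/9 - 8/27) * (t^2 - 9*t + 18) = t^5 - 34*t^4/3 + 365*t^3/9 - 1520*t^2/27 + 92*t/3 - 16/3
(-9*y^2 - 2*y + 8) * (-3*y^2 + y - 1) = 27*y^4 - 3*y^3 - 17*y^2 + 10*y - 8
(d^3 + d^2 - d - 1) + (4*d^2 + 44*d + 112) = d^3 + 5*d^2 + 43*d + 111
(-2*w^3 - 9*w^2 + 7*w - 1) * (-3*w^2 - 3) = 6*w^5 + 27*w^4 - 15*w^3 + 30*w^2 - 21*w + 3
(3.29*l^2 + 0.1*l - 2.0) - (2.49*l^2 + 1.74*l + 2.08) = 0.8*l^2 - 1.64*l - 4.08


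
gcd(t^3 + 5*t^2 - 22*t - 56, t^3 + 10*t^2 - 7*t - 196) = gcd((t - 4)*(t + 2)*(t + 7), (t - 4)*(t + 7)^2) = t^2 + 3*t - 28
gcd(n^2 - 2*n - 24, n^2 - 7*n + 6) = n - 6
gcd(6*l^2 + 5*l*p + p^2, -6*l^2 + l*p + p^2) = 3*l + p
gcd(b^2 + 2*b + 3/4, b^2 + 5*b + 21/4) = b + 3/2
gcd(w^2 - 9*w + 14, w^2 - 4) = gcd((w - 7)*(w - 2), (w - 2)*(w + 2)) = w - 2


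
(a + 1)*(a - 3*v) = a^2 - 3*a*v + a - 3*v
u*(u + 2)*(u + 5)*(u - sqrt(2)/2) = u^4 - sqrt(2)*u^3/2 + 7*u^3 - 7*sqrt(2)*u^2/2 + 10*u^2 - 5*sqrt(2)*u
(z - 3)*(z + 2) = z^2 - z - 6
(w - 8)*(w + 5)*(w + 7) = w^3 + 4*w^2 - 61*w - 280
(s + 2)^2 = s^2 + 4*s + 4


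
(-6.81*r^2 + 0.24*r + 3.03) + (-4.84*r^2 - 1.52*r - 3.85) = -11.65*r^2 - 1.28*r - 0.82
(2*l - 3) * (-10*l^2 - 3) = -20*l^3 + 30*l^2 - 6*l + 9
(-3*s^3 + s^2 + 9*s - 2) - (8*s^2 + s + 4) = -3*s^3 - 7*s^2 + 8*s - 6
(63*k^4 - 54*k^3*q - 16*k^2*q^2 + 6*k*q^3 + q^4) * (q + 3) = 63*k^4*q + 189*k^4 - 54*k^3*q^2 - 162*k^3*q - 16*k^2*q^3 - 48*k^2*q^2 + 6*k*q^4 + 18*k*q^3 + q^5 + 3*q^4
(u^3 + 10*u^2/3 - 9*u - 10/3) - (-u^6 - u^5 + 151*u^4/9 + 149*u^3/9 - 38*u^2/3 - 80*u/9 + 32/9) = u^6 + u^5 - 151*u^4/9 - 140*u^3/9 + 16*u^2 - u/9 - 62/9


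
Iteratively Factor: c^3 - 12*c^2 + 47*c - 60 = (c - 3)*(c^2 - 9*c + 20) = (c - 4)*(c - 3)*(c - 5)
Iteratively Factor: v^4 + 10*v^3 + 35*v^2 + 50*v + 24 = (v + 3)*(v^3 + 7*v^2 + 14*v + 8) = (v + 3)*(v + 4)*(v^2 + 3*v + 2) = (v + 2)*(v + 3)*(v + 4)*(v + 1)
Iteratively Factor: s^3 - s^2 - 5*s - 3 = (s + 1)*(s^2 - 2*s - 3) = (s - 3)*(s + 1)*(s + 1)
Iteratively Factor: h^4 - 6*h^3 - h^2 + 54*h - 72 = (h - 3)*(h^3 - 3*h^2 - 10*h + 24) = (h - 4)*(h - 3)*(h^2 + h - 6) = (h - 4)*(h - 3)*(h - 2)*(h + 3)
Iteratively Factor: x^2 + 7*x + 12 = (x + 3)*(x + 4)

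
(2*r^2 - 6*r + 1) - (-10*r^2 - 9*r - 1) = 12*r^2 + 3*r + 2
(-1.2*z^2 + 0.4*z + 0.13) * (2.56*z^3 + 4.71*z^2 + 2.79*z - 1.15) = -3.072*z^5 - 4.628*z^4 - 1.1312*z^3 + 3.1083*z^2 - 0.0972999999999999*z - 0.1495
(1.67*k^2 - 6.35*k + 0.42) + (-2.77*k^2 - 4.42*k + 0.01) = -1.1*k^2 - 10.77*k + 0.43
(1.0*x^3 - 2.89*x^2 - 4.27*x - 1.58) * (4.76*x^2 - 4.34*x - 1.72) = 4.76*x^5 - 18.0964*x^4 - 9.5026*x^3 + 15.9818*x^2 + 14.2016*x + 2.7176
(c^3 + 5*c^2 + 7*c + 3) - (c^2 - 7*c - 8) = c^3 + 4*c^2 + 14*c + 11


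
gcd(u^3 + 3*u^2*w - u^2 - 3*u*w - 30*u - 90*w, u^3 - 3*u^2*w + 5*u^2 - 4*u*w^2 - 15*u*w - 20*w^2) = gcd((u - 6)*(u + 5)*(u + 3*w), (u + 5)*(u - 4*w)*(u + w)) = u + 5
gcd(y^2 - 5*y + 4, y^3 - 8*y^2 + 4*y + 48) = y - 4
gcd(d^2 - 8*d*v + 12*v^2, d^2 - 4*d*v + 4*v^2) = -d + 2*v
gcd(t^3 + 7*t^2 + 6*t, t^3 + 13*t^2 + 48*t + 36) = t^2 + 7*t + 6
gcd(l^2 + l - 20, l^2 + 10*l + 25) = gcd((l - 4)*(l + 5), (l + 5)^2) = l + 5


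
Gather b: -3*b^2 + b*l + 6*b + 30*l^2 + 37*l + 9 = -3*b^2 + b*(l + 6) + 30*l^2 + 37*l + 9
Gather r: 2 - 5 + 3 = 0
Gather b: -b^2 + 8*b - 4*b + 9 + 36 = -b^2 + 4*b + 45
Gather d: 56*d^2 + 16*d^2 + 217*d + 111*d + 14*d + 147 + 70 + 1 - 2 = 72*d^2 + 342*d + 216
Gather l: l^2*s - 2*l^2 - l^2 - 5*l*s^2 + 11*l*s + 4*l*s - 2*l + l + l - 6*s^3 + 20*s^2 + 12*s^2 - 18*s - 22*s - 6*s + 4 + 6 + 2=l^2*(s - 3) + l*(-5*s^2 + 15*s) - 6*s^3 + 32*s^2 - 46*s + 12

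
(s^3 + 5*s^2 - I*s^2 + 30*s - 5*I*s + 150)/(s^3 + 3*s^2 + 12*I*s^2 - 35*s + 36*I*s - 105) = (s^2 + s*(5 - 6*I) - 30*I)/(s^2 + s*(3 + 7*I) + 21*I)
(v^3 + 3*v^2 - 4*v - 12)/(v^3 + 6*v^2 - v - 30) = (v + 2)/(v + 5)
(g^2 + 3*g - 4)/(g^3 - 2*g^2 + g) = (g + 4)/(g*(g - 1))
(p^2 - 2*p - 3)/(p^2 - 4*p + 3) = (p + 1)/(p - 1)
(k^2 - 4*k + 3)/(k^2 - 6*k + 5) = (k - 3)/(k - 5)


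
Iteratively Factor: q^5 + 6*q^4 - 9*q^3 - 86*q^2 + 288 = (q + 3)*(q^4 + 3*q^3 - 18*q^2 - 32*q + 96) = (q - 2)*(q + 3)*(q^3 + 5*q^2 - 8*q - 48) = (q - 2)*(q + 3)*(q + 4)*(q^2 + q - 12) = (q - 3)*(q - 2)*(q + 3)*(q + 4)*(q + 4)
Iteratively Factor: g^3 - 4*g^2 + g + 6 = (g + 1)*(g^2 - 5*g + 6) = (g - 3)*(g + 1)*(g - 2)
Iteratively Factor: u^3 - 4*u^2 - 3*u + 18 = (u - 3)*(u^2 - u - 6) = (u - 3)*(u + 2)*(u - 3)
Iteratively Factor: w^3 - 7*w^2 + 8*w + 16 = (w - 4)*(w^2 - 3*w - 4) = (w - 4)*(w + 1)*(w - 4)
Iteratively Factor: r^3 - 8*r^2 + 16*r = (r)*(r^2 - 8*r + 16) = r*(r - 4)*(r - 4)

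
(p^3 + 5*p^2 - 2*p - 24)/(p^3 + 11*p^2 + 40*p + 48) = (p - 2)/(p + 4)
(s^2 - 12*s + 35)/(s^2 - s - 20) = (s - 7)/(s + 4)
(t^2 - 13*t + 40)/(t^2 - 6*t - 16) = (t - 5)/(t + 2)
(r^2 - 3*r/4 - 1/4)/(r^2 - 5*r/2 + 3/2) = (4*r + 1)/(2*(2*r - 3))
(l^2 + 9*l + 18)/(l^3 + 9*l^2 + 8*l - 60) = (l + 3)/(l^2 + 3*l - 10)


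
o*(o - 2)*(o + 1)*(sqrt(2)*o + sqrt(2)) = sqrt(2)*o^4 - 3*sqrt(2)*o^2 - 2*sqrt(2)*o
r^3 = r^3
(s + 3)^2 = s^2 + 6*s + 9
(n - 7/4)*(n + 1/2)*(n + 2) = n^3 + 3*n^2/4 - 27*n/8 - 7/4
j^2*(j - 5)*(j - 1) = j^4 - 6*j^3 + 5*j^2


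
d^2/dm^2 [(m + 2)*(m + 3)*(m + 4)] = 6*m + 18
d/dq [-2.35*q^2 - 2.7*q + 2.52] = -4.7*q - 2.7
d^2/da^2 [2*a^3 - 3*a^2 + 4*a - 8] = 12*a - 6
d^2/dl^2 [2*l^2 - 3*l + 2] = 4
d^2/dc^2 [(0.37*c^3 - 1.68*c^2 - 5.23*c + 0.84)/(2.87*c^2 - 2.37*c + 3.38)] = (3.5527136788005e-15*c^5 - 112.034296*c^3 + 121.512492*c^2 + 295.48542*c - 129.037476)/(23.639903*c^6 - 58.564359*c^5 + 131.883675*c^4 - 151.254585*c^3 + 155.31945*c^2 - 81.227484*c + 38.614472)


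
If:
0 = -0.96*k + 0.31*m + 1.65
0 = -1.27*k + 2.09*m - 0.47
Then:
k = 2.23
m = 1.58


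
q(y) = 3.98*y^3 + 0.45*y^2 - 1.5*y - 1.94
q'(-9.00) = 957.54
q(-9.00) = -2853.41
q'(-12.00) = 1707.06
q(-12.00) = -6796.58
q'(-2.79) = 88.93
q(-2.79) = -80.69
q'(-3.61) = 150.85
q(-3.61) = -177.90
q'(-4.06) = 191.66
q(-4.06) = -254.79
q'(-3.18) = 116.38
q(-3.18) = -120.61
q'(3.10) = 116.03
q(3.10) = 116.30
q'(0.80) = 6.86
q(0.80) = -0.81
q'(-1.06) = 10.96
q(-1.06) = -4.58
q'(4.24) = 216.97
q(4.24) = 303.17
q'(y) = 11.94*y^2 + 0.9*y - 1.5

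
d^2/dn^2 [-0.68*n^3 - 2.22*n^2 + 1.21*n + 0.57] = -4.08*n - 4.44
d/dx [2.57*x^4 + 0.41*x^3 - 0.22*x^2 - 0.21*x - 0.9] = 10.28*x^3 + 1.23*x^2 - 0.44*x - 0.21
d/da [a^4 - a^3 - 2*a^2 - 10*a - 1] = 4*a^3 - 3*a^2 - 4*a - 10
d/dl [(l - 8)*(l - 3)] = 2*l - 11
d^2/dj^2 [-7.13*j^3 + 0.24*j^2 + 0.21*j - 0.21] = 0.48 - 42.78*j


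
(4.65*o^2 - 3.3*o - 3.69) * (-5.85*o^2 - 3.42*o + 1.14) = -27.2025*o^4 + 3.402*o^3 + 38.1735*o^2 + 8.8578*o - 4.2066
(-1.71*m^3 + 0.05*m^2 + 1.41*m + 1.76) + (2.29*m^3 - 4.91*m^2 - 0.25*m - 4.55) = 0.58*m^3 - 4.86*m^2 + 1.16*m - 2.79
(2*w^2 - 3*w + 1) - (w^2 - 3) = w^2 - 3*w + 4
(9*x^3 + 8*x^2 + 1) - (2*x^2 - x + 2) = 9*x^3 + 6*x^2 + x - 1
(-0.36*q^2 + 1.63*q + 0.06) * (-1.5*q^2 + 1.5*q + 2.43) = 0.54*q^4 - 2.985*q^3 + 1.4802*q^2 + 4.0509*q + 0.1458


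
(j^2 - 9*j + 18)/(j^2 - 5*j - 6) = (j - 3)/(j + 1)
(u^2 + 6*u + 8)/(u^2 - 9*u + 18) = (u^2 + 6*u + 8)/(u^2 - 9*u + 18)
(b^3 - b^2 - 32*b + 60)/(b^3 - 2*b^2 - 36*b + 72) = (b - 5)/(b - 6)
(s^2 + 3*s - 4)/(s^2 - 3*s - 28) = (s - 1)/(s - 7)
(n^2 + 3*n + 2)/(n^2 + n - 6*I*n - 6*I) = (n + 2)/(n - 6*I)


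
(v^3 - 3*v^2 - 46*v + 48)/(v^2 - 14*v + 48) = (v^2 + 5*v - 6)/(v - 6)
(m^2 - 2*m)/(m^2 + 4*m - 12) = m/(m + 6)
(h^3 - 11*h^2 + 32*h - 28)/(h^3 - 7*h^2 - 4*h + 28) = (h - 2)/(h + 2)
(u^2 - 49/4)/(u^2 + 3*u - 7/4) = (2*u - 7)/(2*u - 1)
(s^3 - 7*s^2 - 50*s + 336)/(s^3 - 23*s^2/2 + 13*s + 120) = 2*(s + 7)/(2*s + 5)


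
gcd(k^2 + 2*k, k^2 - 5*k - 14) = k + 2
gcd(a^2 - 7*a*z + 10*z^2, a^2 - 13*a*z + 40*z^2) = -a + 5*z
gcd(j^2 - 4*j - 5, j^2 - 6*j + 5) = j - 5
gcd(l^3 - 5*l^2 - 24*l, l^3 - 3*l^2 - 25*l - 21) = l + 3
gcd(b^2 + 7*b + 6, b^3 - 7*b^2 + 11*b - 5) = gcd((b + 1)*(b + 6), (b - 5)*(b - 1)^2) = 1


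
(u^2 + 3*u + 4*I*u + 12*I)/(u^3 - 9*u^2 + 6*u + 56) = (u^2 + u*(3 + 4*I) + 12*I)/(u^3 - 9*u^2 + 6*u + 56)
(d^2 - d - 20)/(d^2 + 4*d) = (d - 5)/d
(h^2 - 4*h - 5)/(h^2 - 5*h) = (h + 1)/h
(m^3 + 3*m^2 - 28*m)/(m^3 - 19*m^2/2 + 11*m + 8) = 2*m*(m^2 + 3*m - 28)/(2*m^3 - 19*m^2 + 22*m + 16)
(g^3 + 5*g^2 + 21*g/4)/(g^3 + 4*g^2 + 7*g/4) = (2*g + 3)/(2*g + 1)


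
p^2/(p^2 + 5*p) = p/(p + 5)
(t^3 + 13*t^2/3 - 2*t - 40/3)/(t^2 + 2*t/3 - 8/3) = (3*t^2 + 7*t - 20)/(3*t - 4)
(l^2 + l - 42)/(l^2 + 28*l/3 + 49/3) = 3*(l - 6)/(3*l + 7)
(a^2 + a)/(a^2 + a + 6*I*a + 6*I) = a/(a + 6*I)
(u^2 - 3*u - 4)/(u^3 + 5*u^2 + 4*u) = (u - 4)/(u*(u + 4))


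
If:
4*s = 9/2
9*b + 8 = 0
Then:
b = -8/9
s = 9/8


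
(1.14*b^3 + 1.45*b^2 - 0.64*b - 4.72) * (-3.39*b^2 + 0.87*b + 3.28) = -3.8646*b^5 - 3.9237*b^4 + 7.1703*b^3 + 20.2*b^2 - 6.2056*b - 15.4816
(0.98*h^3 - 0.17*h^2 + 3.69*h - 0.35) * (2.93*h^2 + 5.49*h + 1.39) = 2.8714*h^5 + 4.8821*h^4 + 11.2406*h^3 + 18.9963*h^2 + 3.2076*h - 0.4865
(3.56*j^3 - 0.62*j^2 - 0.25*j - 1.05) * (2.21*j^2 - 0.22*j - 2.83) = 7.8676*j^5 - 2.1534*j^4 - 10.4909*j^3 - 0.5109*j^2 + 0.9385*j + 2.9715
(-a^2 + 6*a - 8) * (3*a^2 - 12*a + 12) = -3*a^4 + 30*a^3 - 108*a^2 + 168*a - 96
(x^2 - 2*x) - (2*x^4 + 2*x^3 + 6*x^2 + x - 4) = -2*x^4 - 2*x^3 - 5*x^2 - 3*x + 4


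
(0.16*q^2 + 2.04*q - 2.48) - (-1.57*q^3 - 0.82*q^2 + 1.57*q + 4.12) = 1.57*q^3 + 0.98*q^2 + 0.47*q - 6.6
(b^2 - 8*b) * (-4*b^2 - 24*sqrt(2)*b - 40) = -4*b^4 - 24*sqrt(2)*b^3 + 32*b^3 - 40*b^2 + 192*sqrt(2)*b^2 + 320*b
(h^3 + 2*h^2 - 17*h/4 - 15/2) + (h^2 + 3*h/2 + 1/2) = h^3 + 3*h^2 - 11*h/4 - 7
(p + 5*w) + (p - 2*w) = 2*p + 3*w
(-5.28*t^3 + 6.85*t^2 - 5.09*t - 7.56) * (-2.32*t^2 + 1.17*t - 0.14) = 12.2496*t^5 - 22.0696*t^4 + 20.5625*t^3 + 10.6249*t^2 - 8.1326*t + 1.0584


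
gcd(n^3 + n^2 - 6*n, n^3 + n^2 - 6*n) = n^3 + n^2 - 6*n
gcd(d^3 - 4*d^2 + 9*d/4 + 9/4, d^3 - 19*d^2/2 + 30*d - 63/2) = d - 3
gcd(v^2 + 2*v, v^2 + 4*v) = v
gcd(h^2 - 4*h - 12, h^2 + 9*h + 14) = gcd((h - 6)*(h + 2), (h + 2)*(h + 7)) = h + 2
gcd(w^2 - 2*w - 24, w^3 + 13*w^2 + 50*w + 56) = w + 4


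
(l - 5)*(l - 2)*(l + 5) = l^3 - 2*l^2 - 25*l + 50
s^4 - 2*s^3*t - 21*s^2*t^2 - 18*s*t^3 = s*(s - 6*t)*(s + t)*(s + 3*t)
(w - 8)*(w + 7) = w^2 - w - 56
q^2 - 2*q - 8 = (q - 4)*(q + 2)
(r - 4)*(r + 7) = r^2 + 3*r - 28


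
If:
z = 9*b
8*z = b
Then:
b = 0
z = 0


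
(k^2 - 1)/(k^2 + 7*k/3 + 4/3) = 3*(k - 1)/(3*k + 4)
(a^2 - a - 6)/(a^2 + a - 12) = (a + 2)/(a + 4)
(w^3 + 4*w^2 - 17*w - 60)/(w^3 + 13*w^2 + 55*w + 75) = (w - 4)/(w + 5)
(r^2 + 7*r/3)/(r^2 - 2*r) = (r + 7/3)/(r - 2)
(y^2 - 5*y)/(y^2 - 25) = y/(y + 5)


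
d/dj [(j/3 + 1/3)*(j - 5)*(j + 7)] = j^2 + 2*j - 11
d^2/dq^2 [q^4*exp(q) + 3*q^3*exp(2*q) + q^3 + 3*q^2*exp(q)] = q^4*exp(q) + 12*q^3*exp(2*q) + 8*q^3*exp(q) + 36*q^2*exp(2*q) + 15*q^2*exp(q) + 18*q*exp(2*q) + 12*q*exp(q) + 6*q + 6*exp(q)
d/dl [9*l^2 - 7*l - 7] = 18*l - 7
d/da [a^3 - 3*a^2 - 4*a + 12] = 3*a^2 - 6*a - 4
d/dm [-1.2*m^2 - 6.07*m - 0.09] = -2.4*m - 6.07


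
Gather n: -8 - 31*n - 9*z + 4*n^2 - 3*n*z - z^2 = 4*n^2 + n*(-3*z - 31) - z^2 - 9*z - 8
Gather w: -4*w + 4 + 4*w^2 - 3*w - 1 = 4*w^2 - 7*w + 3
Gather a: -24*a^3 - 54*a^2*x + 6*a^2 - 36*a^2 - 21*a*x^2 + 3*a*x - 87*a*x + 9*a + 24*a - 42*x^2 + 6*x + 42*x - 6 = -24*a^3 + a^2*(-54*x - 30) + a*(-21*x^2 - 84*x + 33) - 42*x^2 + 48*x - 6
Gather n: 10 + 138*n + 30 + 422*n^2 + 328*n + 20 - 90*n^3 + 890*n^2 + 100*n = -90*n^3 + 1312*n^2 + 566*n + 60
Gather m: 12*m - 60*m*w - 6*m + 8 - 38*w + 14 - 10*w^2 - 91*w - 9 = m*(6 - 60*w) - 10*w^2 - 129*w + 13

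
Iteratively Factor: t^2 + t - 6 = (t + 3)*(t - 2)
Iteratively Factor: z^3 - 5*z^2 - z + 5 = (z - 1)*(z^2 - 4*z - 5) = (z - 5)*(z - 1)*(z + 1)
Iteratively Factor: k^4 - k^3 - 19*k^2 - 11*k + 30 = (k + 3)*(k^3 - 4*k^2 - 7*k + 10) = (k - 1)*(k + 3)*(k^2 - 3*k - 10) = (k - 1)*(k + 2)*(k + 3)*(k - 5)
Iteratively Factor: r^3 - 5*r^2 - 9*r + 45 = (r - 5)*(r^2 - 9) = (r - 5)*(r + 3)*(r - 3)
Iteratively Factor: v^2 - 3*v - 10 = (v - 5)*(v + 2)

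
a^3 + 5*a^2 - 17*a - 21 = (a - 3)*(a + 1)*(a + 7)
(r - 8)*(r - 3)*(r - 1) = r^3 - 12*r^2 + 35*r - 24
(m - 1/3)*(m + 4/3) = m^2 + m - 4/9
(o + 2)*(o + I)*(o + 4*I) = o^3 + 2*o^2 + 5*I*o^2 - 4*o + 10*I*o - 8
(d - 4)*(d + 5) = d^2 + d - 20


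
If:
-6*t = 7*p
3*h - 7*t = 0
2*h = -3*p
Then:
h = 0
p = 0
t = 0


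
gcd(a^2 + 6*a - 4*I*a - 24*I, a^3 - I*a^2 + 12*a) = a - 4*I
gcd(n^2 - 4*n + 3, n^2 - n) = n - 1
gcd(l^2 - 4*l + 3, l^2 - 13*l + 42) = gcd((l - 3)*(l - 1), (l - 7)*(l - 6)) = 1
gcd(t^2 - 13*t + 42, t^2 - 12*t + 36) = t - 6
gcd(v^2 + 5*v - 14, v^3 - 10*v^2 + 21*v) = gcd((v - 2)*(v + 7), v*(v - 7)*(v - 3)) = 1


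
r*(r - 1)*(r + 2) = r^3 + r^2 - 2*r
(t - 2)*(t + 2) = t^2 - 4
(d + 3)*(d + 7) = d^2 + 10*d + 21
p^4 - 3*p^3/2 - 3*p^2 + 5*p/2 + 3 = (p - 2)*(p - 3/2)*(p + 1)^2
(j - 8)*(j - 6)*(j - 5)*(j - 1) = j^4 - 20*j^3 + 137*j^2 - 358*j + 240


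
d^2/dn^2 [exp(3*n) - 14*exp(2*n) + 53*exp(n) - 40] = (9*exp(2*n) - 56*exp(n) + 53)*exp(n)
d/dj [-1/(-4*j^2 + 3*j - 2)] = (3 - 8*j)/(4*j^2 - 3*j + 2)^2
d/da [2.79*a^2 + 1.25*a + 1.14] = 5.58*a + 1.25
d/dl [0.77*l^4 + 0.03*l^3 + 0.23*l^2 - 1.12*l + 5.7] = 3.08*l^3 + 0.09*l^2 + 0.46*l - 1.12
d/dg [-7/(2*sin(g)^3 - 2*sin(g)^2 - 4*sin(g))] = 7*(3*sin(g)^2 - 2*sin(g) - 2)*cos(g)/(2*(sin(g) + cos(g)^2 + 1)^2*sin(g)^2)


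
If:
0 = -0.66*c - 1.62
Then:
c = -2.45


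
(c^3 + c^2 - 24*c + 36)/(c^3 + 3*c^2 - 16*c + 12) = (c - 3)/(c - 1)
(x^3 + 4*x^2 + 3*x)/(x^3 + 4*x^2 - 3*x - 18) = x*(x + 1)/(x^2 + x - 6)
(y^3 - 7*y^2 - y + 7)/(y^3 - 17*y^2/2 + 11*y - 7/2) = 2*(y + 1)/(2*y - 1)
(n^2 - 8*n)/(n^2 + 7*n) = (n - 8)/(n + 7)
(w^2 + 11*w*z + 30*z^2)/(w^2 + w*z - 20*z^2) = (-w - 6*z)/(-w + 4*z)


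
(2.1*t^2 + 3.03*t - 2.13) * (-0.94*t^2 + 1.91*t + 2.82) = -1.974*t^4 + 1.1628*t^3 + 13.7115*t^2 + 4.4763*t - 6.0066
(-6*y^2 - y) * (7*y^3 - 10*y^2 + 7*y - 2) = -42*y^5 + 53*y^4 - 32*y^3 + 5*y^2 + 2*y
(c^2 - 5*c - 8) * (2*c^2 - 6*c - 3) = 2*c^4 - 16*c^3 + 11*c^2 + 63*c + 24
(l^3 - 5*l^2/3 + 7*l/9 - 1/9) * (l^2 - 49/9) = l^5 - 5*l^4/3 - 14*l^3/3 + 242*l^2/27 - 343*l/81 + 49/81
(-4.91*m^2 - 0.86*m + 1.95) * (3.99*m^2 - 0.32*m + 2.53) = -19.5909*m^4 - 1.8602*m^3 - 4.3666*m^2 - 2.7998*m + 4.9335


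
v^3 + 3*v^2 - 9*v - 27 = (v - 3)*(v + 3)^2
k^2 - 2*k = k*(k - 2)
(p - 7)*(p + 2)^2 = p^3 - 3*p^2 - 24*p - 28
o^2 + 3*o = o*(o + 3)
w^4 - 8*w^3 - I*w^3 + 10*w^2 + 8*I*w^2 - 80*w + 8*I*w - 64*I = (w - 8)*(w - 4*I)*(w + I)*(w + 2*I)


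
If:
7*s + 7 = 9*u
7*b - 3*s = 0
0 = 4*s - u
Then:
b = 3/29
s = 7/29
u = 28/29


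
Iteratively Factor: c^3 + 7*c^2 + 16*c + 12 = (c + 3)*(c^2 + 4*c + 4) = (c + 2)*(c + 3)*(c + 2)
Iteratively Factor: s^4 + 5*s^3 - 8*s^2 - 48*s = (s + 4)*(s^3 + s^2 - 12*s) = (s + 4)^2*(s^2 - 3*s) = (s - 3)*(s + 4)^2*(s)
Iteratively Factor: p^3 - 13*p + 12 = (p + 4)*(p^2 - 4*p + 3) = (p - 1)*(p + 4)*(p - 3)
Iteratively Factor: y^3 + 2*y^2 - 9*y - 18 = (y + 3)*(y^2 - y - 6) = (y - 3)*(y + 3)*(y + 2)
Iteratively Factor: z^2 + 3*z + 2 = (z + 1)*(z + 2)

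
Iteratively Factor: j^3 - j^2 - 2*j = (j + 1)*(j^2 - 2*j) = (j - 2)*(j + 1)*(j)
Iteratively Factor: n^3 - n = (n - 1)*(n^2 + n) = n*(n - 1)*(n + 1)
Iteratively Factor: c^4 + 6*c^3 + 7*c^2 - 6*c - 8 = (c + 1)*(c^3 + 5*c^2 + 2*c - 8) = (c - 1)*(c + 1)*(c^2 + 6*c + 8) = (c - 1)*(c + 1)*(c + 2)*(c + 4)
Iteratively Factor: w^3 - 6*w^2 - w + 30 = (w - 5)*(w^2 - w - 6) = (w - 5)*(w + 2)*(w - 3)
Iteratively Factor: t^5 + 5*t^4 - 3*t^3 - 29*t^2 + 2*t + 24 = (t + 4)*(t^4 + t^3 - 7*t^2 - t + 6) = (t + 3)*(t + 4)*(t^3 - 2*t^2 - t + 2) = (t + 1)*(t + 3)*(t + 4)*(t^2 - 3*t + 2) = (t - 1)*(t + 1)*(t + 3)*(t + 4)*(t - 2)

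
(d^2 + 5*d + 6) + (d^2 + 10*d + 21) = 2*d^2 + 15*d + 27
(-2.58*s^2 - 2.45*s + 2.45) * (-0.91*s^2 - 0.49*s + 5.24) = 2.3478*s^4 + 3.4937*s^3 - 14.5482*s^2 - 14.0385*s + 12.838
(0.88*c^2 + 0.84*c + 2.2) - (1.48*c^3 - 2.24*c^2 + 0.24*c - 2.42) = -1.48*c^3 + 3.12*c^2 + 0.6*c + 4.62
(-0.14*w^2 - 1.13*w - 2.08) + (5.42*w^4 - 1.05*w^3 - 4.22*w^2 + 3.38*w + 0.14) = 5.42*w^4 - 1.05*w^3 - 4.36*w^2 + 2.25*w - 1.94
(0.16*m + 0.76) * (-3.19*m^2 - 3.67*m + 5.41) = -0.5104*m^3 - 3.0116*m^2 - 1.9236*m + 4.1116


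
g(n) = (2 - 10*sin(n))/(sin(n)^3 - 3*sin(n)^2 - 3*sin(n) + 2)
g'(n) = (2 - 10*sin(n))*(-3*sin(n)^2*cos(n) + 6*sin(n)*cos(n) + 3*cos(n))/(sin(n)^3 - 3*sin(n)^2 - 3*sin(n) + 2)^2 - 10*cos(n)/(sin(n)^3 - 3*sin(n)^2 - 3*sin(n) + 2) = 2*(10*sin(n)^3 - 18*sin(n)^2 + 6*sin(n) - 7)*cos(n)/(sin(n)^3 - 3*sin(n)^2 - 3*sin(n) + 2)^2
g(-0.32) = 1.97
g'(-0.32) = -3.05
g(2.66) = -39.78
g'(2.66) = 2870.33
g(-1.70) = 11.35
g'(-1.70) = 9.45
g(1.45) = 2.68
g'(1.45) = -0.25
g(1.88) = 2.77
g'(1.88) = 0.74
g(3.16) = 1.06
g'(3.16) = 3.37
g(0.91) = 3.38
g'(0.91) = -3.45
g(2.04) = 2.94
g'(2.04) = 1.45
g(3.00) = 0.39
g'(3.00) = 5.56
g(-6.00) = -0.84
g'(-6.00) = -13.87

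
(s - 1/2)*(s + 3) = s^2 + 5*s/2 - 3/2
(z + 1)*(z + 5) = z^2 + 6*z + 5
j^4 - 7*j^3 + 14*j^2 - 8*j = j*(j - 4)*(j - 2)*(j - 1)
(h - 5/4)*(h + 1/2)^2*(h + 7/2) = h^4 + 13*h^3/4 - 15*h^2/8 - 61*h/16 - 35/32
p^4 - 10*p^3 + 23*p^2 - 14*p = p*(p - 7)*(p - 2)*(p - 1)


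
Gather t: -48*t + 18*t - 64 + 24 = -30*t - 40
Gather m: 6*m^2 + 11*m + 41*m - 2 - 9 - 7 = 6*m^2 + 52*m - 18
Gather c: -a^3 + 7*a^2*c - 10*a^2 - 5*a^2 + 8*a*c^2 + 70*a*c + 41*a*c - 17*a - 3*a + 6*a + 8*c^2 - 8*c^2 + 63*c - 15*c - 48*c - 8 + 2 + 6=-a^3 - 15*a^2 + 8*a*c^2 - 14*a + c*(7*a^2 + 111*a)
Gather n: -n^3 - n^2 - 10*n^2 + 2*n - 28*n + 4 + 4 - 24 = -n^3 - 11*n^2 - 26*n - 16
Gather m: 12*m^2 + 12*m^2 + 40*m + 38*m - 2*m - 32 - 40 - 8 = 24*m^2 + 76*m - 80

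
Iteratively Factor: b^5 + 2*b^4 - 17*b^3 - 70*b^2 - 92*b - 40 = (b + 2)*(b^4 - 17*b^2 - 36*b - 20) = (b + 2)^2*(b^3 - 2*b^2 - 13*b - 10) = (b + 2)^3*(b^2 - 4*b - 5) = (b + 1)*(b + 2)^3*(b - 5)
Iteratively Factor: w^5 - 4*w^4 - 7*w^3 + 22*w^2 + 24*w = (w + 2)*(w^4 - 6*w^3 + 5*w^2 + 12*w) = (w - 3)*(w + 2)*(w^3 - 3*w^2 - 4*w) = (w - 4)*(w - 3)*(w + 2)*(w^2 + w) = (w - 4)*(w - 3)*(w + 1)*(w + 2)*(w)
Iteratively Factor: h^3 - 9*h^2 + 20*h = (h - 5)*(h^2 - 4*h) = (h - 5)*(h - 4)*(h)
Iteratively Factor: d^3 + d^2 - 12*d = (d - 3)*(d^2 + 4*d) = d*(d - 3)*(d + 4)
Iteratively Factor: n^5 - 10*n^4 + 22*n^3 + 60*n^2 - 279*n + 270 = (n - 2)*(n^4 - 8*n^3 + 6*n^2 + 72*n - 135) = (n - 3)*(n - 2)*(n^3 - 5*n^2 - 9*n + 45) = (n - 3)*(n - 2)*(n + 3)*(n^2 - 8*n + 15) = (n - 5)*(n - 3)*(n - 2)*(n + 3)*(n - 3)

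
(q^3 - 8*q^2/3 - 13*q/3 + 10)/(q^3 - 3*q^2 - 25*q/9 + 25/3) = 3*(q + 2)/(3*q + 5)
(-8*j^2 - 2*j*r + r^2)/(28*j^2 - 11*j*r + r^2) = (2*j + r)/(-7*j + r)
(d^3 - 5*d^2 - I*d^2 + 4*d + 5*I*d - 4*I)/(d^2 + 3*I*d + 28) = (d^3 - d^2*(5 + I) + d*(4 + 5*I) - 4*I)/(d^2 + 3*I*d + 28)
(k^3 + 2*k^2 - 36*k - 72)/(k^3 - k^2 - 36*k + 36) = (k + 2)/(k - 1)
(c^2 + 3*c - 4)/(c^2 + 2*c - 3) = (c + 4)/(c + 3)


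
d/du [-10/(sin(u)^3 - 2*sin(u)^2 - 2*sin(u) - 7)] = 10*(3*sin(u)^2 - 4*sin(u) - 2)*cos(u)/(sin(u)^3 - 2*sin(u)^2 - 2*sin(u) - 7)^2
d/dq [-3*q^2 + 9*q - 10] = 9 - 6*q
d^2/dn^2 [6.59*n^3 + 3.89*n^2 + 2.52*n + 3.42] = 39.54*n + 7.78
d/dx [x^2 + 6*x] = 2*x + 6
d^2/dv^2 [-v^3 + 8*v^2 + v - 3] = 16 - 6*v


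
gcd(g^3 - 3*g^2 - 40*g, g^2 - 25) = g + 5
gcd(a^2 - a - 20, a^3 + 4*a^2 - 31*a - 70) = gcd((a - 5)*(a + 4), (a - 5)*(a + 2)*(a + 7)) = a - 5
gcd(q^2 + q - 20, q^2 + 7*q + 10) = q + 5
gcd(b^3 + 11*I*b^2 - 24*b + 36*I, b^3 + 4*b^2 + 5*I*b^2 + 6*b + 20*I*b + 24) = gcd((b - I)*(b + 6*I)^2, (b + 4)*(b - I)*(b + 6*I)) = b^2 + 5*I*b + 6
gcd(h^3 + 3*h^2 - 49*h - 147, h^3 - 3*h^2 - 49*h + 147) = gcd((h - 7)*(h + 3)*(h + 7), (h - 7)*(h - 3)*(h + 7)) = h^2 - 49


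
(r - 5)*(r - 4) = r^2 - 9*r + 20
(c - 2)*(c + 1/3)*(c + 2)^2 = c^4 + 7*c^3/3 - 10*c^2/3 - 28*c/3 - 8/3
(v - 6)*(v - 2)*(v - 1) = v^3 - 9*v^2 + 20*v - 12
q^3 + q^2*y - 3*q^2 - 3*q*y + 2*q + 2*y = (q - 2)*(q - 1)*(q + y)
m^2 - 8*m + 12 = (m - 6)*(m - 2)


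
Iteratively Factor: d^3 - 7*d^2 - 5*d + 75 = (d + 3)*(d^2 - 10*d + 25) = (d - 5)*(d + 3)*(d - 5)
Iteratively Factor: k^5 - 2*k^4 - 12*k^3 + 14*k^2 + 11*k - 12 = (k + 1)*(k^4 - 3*k^3 - 9*k^2 + 23*k - 12) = (k - 4)*(k + 1)*(k^3 + k^2 - 5*k + 3) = (k - 4)*(k - 1)*(k + 1)*(k^2 + 2*k - 3) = (k - 4)*(k - 1)^2*(k + 1)*(k + 3)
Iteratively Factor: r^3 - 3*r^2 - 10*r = (r - 5)*(r^2 + 2*r) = r*(r - 5)*(r + 2)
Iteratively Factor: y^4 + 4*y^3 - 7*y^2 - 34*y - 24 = (y + 1)*(y^3 + 3*y^2 - 10*y - 24) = (y + 1)*(y + 4)*(y^2 - y - 6) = (y + 1)*(y + 2)*(y + 4)*(y - 3)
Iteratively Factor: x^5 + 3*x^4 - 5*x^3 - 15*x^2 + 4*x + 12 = (x + 3)*(x^4 - 5*x^2 + 4) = (x - 1)*(x + 3)*(x^3 + x^2 - 4*x - 4) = (x - 1)*(x + 2)*(x + 3)*(x^2 - x - 2) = (x - 1)*(x + 1)*(x + 2)*(x + 3)*(x - 2)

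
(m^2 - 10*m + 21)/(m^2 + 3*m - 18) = (m - 7)/(m + 6)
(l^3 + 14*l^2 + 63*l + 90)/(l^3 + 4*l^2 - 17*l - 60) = (l + 6)/(l - 4)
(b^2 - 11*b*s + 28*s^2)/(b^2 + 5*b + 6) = (b^2 - 11*b*s + 28*s^2)/(b^2 + 5*b + 6)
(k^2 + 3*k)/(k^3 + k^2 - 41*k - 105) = k/(k^2 - 2*k - 35)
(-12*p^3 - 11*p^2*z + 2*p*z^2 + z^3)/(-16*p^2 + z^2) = (-3*p^2 - 2*p*z + z^2)/(-4*p + z)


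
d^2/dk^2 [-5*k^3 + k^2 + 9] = 2 - 30*k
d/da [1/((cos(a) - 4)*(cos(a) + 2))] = 2*(cos(a) - 1)*sin(a)/((cos(a) - 4)^2*(cos(a) + 2)^2)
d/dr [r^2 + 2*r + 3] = 2*r + 2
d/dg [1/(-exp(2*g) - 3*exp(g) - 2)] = (2*exp(g) + 3)*exp(g)/(exp(2*g) + 3*exp(g) + 2)^2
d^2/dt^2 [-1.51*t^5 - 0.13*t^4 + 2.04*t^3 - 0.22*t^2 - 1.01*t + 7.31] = -30.2*t^3 - 1.56*t^2 + 12.24*t - 0.44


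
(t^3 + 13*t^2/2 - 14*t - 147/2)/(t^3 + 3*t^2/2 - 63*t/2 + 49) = (t + 3)/(t - 2)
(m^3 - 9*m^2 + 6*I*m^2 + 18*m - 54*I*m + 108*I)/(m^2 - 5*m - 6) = (m^2 + m*(-3 + 6*I) - 18*I)/(m + 1)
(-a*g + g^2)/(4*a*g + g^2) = (-a + g)/(4*a + g)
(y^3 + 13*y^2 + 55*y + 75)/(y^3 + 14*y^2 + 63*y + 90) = (y + 5)/(y + 6)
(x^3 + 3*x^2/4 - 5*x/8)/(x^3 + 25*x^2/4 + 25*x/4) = (x - 1/2)/(x + 5)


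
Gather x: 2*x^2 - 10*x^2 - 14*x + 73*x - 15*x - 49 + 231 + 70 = -8*x^2 + 44*x + 252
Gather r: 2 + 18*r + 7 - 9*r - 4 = 9*r + 5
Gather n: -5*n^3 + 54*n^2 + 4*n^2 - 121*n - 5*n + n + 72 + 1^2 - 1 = -5*n^3 + 58*n^2 - 125*n + 72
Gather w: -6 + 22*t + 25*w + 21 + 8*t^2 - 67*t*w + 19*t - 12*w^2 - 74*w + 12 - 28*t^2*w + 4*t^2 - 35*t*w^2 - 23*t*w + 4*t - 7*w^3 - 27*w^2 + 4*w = 12*t^2 + 45*t - 7*w^3 + w^2*(-35*t - 39) + w*(-28*t^2 - 90*t - 45) + 27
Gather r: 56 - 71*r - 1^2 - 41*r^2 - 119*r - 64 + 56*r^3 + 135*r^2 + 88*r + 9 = 56*r^3 + 94*r^2 - 102*r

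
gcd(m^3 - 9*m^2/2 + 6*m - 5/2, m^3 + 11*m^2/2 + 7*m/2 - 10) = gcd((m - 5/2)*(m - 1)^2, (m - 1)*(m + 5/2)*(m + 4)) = m - 1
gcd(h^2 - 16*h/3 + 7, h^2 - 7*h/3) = h - 7/3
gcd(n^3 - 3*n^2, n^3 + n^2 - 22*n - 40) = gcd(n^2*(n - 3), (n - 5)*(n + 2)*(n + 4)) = 1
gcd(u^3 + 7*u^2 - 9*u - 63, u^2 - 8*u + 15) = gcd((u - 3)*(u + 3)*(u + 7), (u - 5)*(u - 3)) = u - 3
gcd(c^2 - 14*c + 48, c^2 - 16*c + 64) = c - 8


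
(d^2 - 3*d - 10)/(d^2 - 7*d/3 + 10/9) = 9*(d^2 - 3*d - 10)/(9*d^2 - 21*d + 10)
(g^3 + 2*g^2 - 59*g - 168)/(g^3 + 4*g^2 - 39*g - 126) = (g - 8)/(g - 6)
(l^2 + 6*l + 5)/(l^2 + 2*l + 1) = (l + 5)/(l + 1)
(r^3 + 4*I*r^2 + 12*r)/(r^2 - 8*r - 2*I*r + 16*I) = r*(r + 6*I)/(r - 8)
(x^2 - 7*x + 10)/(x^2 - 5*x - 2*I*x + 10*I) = (x - 2)/(x - 2*I)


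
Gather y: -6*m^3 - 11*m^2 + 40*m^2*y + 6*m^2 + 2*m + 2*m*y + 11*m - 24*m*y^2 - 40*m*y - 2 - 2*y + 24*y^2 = -6*m^3 - 5*m^2 + 13*m + y^2*(24 - 24*m) + y*(40*m^2 - 38*m - 2) - 2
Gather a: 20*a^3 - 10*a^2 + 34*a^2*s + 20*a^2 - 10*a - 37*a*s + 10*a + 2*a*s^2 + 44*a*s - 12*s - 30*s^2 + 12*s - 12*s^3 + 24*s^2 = 20*a^3 + a^2*(34*s + 10) + a*(2*s^2 + 7*s) - 12*s^3 - 6*s^2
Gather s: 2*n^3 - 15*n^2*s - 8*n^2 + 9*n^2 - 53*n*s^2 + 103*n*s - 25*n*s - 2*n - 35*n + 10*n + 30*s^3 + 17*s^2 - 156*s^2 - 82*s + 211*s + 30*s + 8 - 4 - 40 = 2*n^3 + n^2 - 27*n + 30*s^3 + s^2*(-53*n - 139) + s*(-15*n^2 + 78*n + 159) - 36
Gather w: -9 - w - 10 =-w - 19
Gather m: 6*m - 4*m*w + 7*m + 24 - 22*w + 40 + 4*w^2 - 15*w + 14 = m*(13 - 4*w) + 4*w^2 - 37*w + 78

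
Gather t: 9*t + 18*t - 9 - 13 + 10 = 27*t - 12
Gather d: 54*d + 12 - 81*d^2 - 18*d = -81*d^2 + 36*d + 12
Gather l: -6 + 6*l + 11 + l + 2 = 7*l + 7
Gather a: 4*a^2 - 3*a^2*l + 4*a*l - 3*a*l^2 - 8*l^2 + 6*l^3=a^2*(4 - 3*l) + a*(-3*l^2 + 4*l) + 6*l^3 - 8*l^2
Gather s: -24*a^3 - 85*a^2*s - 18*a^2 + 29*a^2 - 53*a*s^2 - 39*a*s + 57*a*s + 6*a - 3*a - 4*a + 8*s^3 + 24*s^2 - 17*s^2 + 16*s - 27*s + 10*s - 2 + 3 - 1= -24*a^3 + 11*a^2 - a + 8*s^3 + s^2*(7 - 53*a) + s*(-85*a^2 + 18*a - 1)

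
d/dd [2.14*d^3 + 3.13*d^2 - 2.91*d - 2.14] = 6.42*d^2 + 6.26*d - 2.91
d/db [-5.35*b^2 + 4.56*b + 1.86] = 4.56 - 10.7*b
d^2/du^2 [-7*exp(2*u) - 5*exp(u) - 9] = (-28*exp(u) - 5)*exp(u)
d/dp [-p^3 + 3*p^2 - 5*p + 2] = -3*p^2 + 6*p - 5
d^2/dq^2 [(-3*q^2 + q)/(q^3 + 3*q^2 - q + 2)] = 2*(-3*q^6 + 3*q^5 + 43*q^3 + 42*q^2 - 18*q - 10)/(q^9 + 9*q^8 + 24*q^7 + 15*q^6 + 12*q^5 + 51*q^4 - 25*q^3 + 42*q^2 - 12*q + 8)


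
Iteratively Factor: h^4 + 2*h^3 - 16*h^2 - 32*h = (h + 2)*(h^3 - 16*h) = h*(h + 2)*(h^2 - 16) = h*(h - 4)*(h + 2)*(h + 4)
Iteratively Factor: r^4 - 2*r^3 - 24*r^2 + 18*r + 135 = (r + 3)*(r^3 - 5*r^2 - 9*r + 45) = (r - 5)*(r + 3)*(r^2 - 9) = (r - 5)*(r + 3)^2*(r - 3)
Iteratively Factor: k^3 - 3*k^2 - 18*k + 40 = (k - 2)*(k^2 - k - 20) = (k - 5)*(k - 2)*(k + 4)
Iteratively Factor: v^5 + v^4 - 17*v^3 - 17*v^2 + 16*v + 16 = (v + 4)*(v^4 - 3*v^3 - 5*v^2 + 3*v + 4) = (v + 1)*(v + 4)*(v^3 - 4*v^2 - v + 4) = (v - 4)*(v + 1)*(v + 4)*(v^2 - 1) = (v - 4)*(v + 1)^2*(v + 4)*(v - 1)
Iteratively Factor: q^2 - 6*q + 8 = (q - 2)*(q - 4)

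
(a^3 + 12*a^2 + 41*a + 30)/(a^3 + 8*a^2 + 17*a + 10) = (a + 6)/(a + 2)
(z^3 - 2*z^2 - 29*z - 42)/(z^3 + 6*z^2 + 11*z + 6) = (z - 7)/(z + 1)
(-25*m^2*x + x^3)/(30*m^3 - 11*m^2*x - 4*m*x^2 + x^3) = x*(5*m + x)/(-6*m^2 + m*x + x^2)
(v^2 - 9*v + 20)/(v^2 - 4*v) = (v - 5)/v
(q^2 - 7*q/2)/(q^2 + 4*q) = (q - 7/2)/(q + 4)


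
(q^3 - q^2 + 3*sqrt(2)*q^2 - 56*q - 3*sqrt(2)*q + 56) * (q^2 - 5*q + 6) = q^5 - 6*q^4 + 3*sqrt(2)*q^4 - 45*q^3 - 18*sqrt(2)*q^3 + 33*sqrt(2)*q^2 + 330*q^2 - 616*q - 18*sqrt(2)*q + 336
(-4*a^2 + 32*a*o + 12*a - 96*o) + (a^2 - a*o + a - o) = -3*a^2 + 31*a*o + 13*a - 97*o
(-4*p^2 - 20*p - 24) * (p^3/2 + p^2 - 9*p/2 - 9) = -2*p^5 - 14*p^4 - 14*p^3 + 102*p^2 + 288*p + 216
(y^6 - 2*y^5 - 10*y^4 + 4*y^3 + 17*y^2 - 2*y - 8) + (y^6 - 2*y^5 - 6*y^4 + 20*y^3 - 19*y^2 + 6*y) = 2*y^6 - 4*y^5 - 16*y^4 + 24*y^3 - 2*y^2 + 4*y - 8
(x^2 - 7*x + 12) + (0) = x^2 - 7*x + 12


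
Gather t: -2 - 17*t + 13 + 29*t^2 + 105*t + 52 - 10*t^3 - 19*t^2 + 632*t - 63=-10*t^3 + 10*t^2 + 720*t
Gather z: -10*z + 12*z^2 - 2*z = 12*z^2 - 12*z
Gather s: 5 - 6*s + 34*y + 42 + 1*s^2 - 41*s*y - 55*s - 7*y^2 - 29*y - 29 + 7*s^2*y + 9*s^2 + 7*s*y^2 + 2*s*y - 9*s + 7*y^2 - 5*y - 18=s^2*(7*y + 10) + s*(7*y^2 - 39*y - 70)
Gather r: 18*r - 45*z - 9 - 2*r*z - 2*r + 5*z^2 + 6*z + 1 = r*(16 - 2*z) + 5*z^2 - 39*z - 8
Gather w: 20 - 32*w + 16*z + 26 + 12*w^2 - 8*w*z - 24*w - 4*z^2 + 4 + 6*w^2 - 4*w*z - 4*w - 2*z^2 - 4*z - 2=18*w^2 + w*(-12*z - 60) - 6*z^2 + 12*z + 48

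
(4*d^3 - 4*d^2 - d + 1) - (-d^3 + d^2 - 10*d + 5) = 5*d^3 - 5*d^2 + 9*d - 4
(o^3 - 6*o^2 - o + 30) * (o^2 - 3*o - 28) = o^5 - 9*o^4 - 11*o^3 + 201*o^2 - 62*o - 840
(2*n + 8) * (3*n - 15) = 6*n^2 - 6*n - 120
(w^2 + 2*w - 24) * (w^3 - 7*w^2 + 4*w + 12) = w^5 - 5*w^4 - 34*w^3 + 188*w^2 - 72*w - 288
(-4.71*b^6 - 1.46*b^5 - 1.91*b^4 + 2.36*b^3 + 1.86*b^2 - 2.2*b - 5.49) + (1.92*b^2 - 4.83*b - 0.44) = -4.71*b^6 - 1.46*b^5 - 1.91*b^4 + 2.36*b^3 + 3.78*b^2 - 7.03*b - 5.93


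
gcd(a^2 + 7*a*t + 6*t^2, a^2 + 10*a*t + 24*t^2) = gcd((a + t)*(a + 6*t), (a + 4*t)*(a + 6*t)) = a + 6*t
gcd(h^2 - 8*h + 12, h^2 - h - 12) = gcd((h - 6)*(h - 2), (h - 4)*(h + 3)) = 1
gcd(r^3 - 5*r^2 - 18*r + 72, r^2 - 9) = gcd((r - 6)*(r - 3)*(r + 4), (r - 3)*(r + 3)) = r - 3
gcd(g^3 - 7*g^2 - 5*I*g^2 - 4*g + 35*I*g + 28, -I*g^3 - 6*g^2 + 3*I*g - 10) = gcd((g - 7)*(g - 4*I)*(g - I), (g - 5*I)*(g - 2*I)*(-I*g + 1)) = 1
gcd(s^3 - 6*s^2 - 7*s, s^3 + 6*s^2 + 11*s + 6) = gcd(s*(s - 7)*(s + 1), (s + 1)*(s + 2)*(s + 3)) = s + 1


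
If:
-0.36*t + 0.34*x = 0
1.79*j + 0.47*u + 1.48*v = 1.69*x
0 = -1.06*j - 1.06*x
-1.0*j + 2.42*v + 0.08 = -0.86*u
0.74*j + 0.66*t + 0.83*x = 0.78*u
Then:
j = 0.01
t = -0.01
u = -0.01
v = -0.02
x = -0.01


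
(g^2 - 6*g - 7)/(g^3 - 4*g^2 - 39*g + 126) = (g + 1)/(g^2 + 3*g - 18)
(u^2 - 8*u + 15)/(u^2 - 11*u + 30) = (u - 3)/(u - 6)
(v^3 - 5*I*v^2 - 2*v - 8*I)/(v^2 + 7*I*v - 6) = (v^2 - 6*I*v - 8)/(v + 6*I)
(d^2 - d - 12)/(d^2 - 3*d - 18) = (d - 4)/(d - 6)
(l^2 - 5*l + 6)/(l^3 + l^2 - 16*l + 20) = (l - 3)/(l^2 + 3*l - 10)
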